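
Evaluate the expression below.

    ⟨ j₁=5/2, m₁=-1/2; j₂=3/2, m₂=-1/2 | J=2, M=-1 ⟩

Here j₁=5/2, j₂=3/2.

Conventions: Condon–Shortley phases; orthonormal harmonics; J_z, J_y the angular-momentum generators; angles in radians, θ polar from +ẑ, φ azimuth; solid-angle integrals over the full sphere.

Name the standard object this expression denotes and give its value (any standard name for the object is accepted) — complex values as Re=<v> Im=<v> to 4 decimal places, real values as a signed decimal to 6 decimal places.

This is a Clebsch–Gordan (vector-coupling) coefficient.
triangle: 2!×3!×1!/7! = 12/5040
(j±m)!: 2!×3!×1!×2!×1!×3! = 144
prefactor² = (2J+1)×Δ×N² = 12/7
  k=0: +1/(0!×2!×3!×1!×0!×0!) = 1/12
  k=1: −1/(1!×1!×2!×0!×1!×1!) = -1/2
Σ = -5/12  ⇒  CG² = 12/7×(-5/12)² = 25/84
CG = −√(25/84) = -0.545545

Clebsch–Gordan coefficient, −√(25/84) ≈ -0.545545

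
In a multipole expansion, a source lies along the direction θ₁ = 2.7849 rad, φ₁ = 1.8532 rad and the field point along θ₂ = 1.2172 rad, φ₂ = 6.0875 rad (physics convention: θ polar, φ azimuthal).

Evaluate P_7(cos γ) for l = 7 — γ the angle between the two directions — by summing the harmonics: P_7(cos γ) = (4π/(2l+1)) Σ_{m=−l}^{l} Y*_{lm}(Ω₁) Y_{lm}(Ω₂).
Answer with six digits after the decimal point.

-0.170273

Term-by-term m-sum for l=7 (normalisation 4π/15 = 0.837758):
  term(m=-7) = (-0.000021, 0.000099)   from Y*(Ω₁)=(0.000291, 0.000125), Y(Ω₂)=(0.063844, 0.313346)
  term(m=-6) = (-0.001351, 0.000378)   from Y*(Ω₁)=(-0.000392, 0.003153), Y(Ω₂)=(0.170636, 0.407352)
  term(m=-5) = (-0.002017, -0.002160)   from Y*(Ω₁)=(-0.019587, 0.003136), Y(Ω₂)=(0.083182, 0.123600)
  term(m=-4) = (-0.008174, 0.022993)   from Y*(Ω₁)=(-0.036732, -0.077786), Y(Ω₂)=(-0.201121, -0.200055)
  term(m=-3) = (-0.067362, 0.009255)   from Y*(Ω₁)=(0.195210, -0.172454), Y(Ω₂)=(-0.217338, -0.144595)
  term(m=-2) = (0.054475, 0.077181)   from Y*(Ω₁)=(0.432851, 0.274284), Y(Ω₂)=(0.170413, 0.070322)
  term(m=-1) = (-0.066028, 0.127422)   from Y*(Ω₁)=(-0.138751, 0.478190), Y(Ω₂)=(0.282728, 0.056043)
  term(m=+0) = (-0.022292, 0.000000)   from Y*(Ω₁)=(0.146087, -0.000000), Y(Ω₂)=(-0.152598, 0.000000)
  term(m=+1) = (-0.066028, -0.127422)   from Y*(Ω₁)=(0.138751, 0.478190), Y(Ω₂)=(-0.282728, 0.056043)
  term(m=+2) = (0.054475, -0.077181)   from Y*(Ω₁)=(0.432851, -0.274284), Y(Ω₂)=(0.170413, -0.070322)
  term(m=+3) = (-0.067362, -0.009255)   from Y*(Ω₁)=(-0.195210, -0.172454), Y(Ω₂)=(0.217338, -0.144595)
  term(m=+4) = (-0.008174, -0.022993)   from Y*(Ω₁)=(-0.036732, 0.077786), Y(Ω₂)=(-0.201121, 0.200055)
  term(m=+5) = (-0.002017, 0.002160)   from Y*(Ω₁)=(0.019587, 0.003136), Y(Ω₂)=(-0.083182, 0.123600)
  term(m=+6) = (-0.001351, -0.000378)   from Y*(Ω₁)=(-0.000392, -0.003153), Y(Ω₂)=(0.170636, -0.407352)
  term(m=+7) = (-0.000021, -0.000099)   from Y*(Ω₁)=(-0.000291, 0.000125), Y(Ω₂)=(-0.063844, 0.313346)
Total Σ_m = (-0.203248, 0.000000). Multiply by 0.837758: (-0.170273, 0.000000). P_7(cos γ) = -0.170273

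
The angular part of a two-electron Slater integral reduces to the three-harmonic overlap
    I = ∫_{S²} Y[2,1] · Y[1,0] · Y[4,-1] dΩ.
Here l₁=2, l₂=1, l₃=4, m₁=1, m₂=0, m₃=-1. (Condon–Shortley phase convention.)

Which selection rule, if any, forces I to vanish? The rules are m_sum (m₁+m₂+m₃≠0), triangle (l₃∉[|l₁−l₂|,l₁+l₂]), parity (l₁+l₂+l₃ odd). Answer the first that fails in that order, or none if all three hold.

Σmᵢ = 0  ✓
l₃∈[|l₁−l₂|,l₁+l₂]=[1,3] required, l₃=4 fails  ✗
Σlᵢ = 7 ⇒ odd

triangle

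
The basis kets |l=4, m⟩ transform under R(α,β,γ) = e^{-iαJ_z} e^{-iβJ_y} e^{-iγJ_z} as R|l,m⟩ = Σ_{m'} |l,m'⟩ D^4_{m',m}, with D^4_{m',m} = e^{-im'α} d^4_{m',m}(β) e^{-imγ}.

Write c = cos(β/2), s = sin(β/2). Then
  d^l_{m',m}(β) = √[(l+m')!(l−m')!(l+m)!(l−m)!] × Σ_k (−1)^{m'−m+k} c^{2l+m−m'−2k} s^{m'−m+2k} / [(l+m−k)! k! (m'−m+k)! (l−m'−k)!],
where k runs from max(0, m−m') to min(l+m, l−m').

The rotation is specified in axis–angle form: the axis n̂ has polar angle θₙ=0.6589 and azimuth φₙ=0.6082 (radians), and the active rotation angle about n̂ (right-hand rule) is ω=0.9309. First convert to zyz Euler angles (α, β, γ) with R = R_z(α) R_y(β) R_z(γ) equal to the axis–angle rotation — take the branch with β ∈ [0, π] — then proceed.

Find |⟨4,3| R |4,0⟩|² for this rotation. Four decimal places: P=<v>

Axis–angle → zyz. n̂ = (sinθₙcosφₙ, sinθₙsinφₙ, cosθₙ) = (+0.502458, +0.349833, +0.790666), ω = 0.9309.
R = I cosω + sinω [n̂]ₓ + (1−cosω) n̂n̂ᵀ gives
  R = [+0.698827, -0.563421, +0.440679; +0.705057, +0.646419, -0.291611; -0.120563, +0.514490, +0.848979]
β = atan2(√(R₁₃²+R₂₃²), R₃₃) = 0.556747; α = atan2(R₂₃, R₁₃) mod 2π = 5.698607; γ = atan2(R₃₂, −R₃₁) mod 2π = 1.340614
D^4_{3,0}(5.6986,0.5567,1.3406) = e^{-i·3·5.6986}·d^4_{3,0}(0.5567)·e^{-i·0·1.3406}. Compute d first:
Half-angle: c=0.961504, s=0.274792. N=√(5040·1·24·24)=1703.830978
k: max(0,(0)−(3))=0 … min(4+(0),4−(3))=1
  k=0: (−1)^3·1703.8310/(144)·0.9615^5·0.2748^3 = -0.201758
  k=1: (−1)^4·1703.8310/(144)·0.9615^3·0.2748^5 = +0.016479
d^4_{3,0}(0.5567) = -0.201758 +0.016479 = -0.185279
|D^4_{3,0}|² = |d^4_{3,0}(β)|² = (-0.185279)² = 0.034328 (the z-rotation phases have unit modulus)

P=0.0343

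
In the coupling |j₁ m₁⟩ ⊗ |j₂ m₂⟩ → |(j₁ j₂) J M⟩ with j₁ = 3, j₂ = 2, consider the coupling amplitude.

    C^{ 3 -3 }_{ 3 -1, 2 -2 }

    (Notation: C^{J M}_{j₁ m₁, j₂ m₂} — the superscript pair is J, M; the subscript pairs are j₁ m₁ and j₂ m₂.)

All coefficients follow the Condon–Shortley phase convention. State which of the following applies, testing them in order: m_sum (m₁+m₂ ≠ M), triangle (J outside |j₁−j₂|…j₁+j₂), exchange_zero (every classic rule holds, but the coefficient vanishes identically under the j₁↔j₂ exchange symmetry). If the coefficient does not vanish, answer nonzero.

nonzero

m-sum: m₁+m₂ = -1+(-2) = -3, M = -3  ✓
triangle: |j₁−j₂| = 1 ≤ J = 3 ≤ j₁+j₂ = 5  ✓
exchange: j₁≠j₂ or m₁≠m₂ — the exchange symmetry imposes no constraint here
value check: CG = +√(1/6) = +0.408248 ≠ 0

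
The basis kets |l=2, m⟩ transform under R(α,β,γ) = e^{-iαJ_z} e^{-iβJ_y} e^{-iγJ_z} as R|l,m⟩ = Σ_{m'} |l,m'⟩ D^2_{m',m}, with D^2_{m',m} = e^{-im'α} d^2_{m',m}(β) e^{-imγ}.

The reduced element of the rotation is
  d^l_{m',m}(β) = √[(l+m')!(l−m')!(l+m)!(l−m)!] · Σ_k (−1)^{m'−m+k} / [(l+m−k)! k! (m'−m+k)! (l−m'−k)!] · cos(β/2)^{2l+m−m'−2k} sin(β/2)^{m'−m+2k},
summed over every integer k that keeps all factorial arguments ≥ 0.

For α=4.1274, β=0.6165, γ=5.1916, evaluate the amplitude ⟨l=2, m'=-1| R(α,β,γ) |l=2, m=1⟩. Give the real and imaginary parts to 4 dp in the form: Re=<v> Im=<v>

Split into d^2_{-1,1}(β=0.6165) × two z-phases.
Half-angle: c=0.952866, s=0.303392. N=√(1·6·6·1)=6.000000
k: max(0,(1)−(-1))=2 … min(2+(1),2−(-1))=3
  k=2: (−1)^0·6.0000/(2)·0.9529^2·0.3034^2 = +0.250722
  k=3: (−1)^1·6.0000/(6)·0.9529^0·0.3034^4 = -0.008473
d^2_{-1,1}(0.6165) = +0.250722 -0.008473 = +0.242249
Attach z-rotation phases: D = e^{-i(-1)(4.1274)}·(+0.242249)·e^{-i(1)(5.1916)} = +0.117540-0.211823i

Re=0.1175 Im=-0.2118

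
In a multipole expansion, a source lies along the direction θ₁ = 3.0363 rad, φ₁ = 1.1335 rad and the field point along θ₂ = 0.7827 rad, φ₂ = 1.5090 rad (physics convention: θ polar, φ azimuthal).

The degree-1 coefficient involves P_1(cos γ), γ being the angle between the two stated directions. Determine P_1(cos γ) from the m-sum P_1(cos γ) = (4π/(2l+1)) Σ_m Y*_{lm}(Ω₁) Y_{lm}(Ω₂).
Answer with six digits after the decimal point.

Expand P_1 via completeness: Σ_{m} conj(Y_{1,m}) at Ω₁ times Y_{1,m} at Ω₂ —
  [-1]  conj(Y_{1,-1})(Ω₁) = (0.015377, 0.032894) ; Y_{1,-1}(Ω₂) = (0.015047, -0.243176) ; Δ = (0.008230, -0.003244)
  [+0]  conj(Y_{1,0})(Ω₁) = (-0.485897, -0.000000) ; Y_{1,0}(Ω₂) = (0.346425, 0.000000) ; Δ = (-0.168327, -0.000000)
  [+1]  conj(Y_{1,1})(Ω₁) = (-0.015377, 0.032894) ; Y_{1,1}(Ω₂) = (-0.015047, -0.243176) ; Δ = (0.008230, 0.003244)
Σ over m = (-0.151866, 0.000000); ×(4π/3) → (-0.636135, 0.000000). Real part: -0.636135

-0.636135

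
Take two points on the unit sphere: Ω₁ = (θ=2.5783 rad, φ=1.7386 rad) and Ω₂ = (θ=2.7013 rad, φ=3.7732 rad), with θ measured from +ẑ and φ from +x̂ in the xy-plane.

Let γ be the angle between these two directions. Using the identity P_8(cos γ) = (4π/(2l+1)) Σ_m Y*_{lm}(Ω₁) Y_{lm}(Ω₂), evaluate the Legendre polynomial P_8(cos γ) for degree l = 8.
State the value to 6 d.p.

Summing Y*_{l m}(θ₁,φ₁)·Y_{l m}(θ₂,φ₂) over m ∈ [−8, 8]; prefactor 4π/(2·8+1) = 0.739198:
  term(m=-8) = -0.00000 + 0.00000j   from Y*(Ω₁)=0.00077 + 0.00332j, Y(Ω₂)=0.00019 + 0.00053j
  term(m=-7) = -0.00001 - 0.00010j   from Y*(Ω₁)=-0.01991 + 0.00833j, Y(Ω₂)=-0.00137 + 0.00456j
  term(m=-6) = 0.00202 + 0.00076j   from Y*(Ω₁)=-0.04535 - 0.07170j, Y(Ω₂)=-0.02028 + 0.01536j
  term(m=-5) = -0.01621 + 0.01505j   from Y*(Ω₁)=0.17149 - 0.15402j, Y(Ω₂)=-0.09594 + 0.00158j
  term(m=-4) = -0.03131 - 0.10710j   from Y*(Ω₁)=0.33663 + 0.26737j, Y(Ω₂)=-0.21198 - 0.14979j
  term(m=-3) = 0.23053 + 0.04180j   from Y*(Ω₁)=-0.23563 + 0.42784j, Y(Ω₂)=-0.15272 - 0.45471j
  term(m=-2) = -0.04880 + 0.06511j   from Y*(Ω₁)=-0.15231 - 0.05312j, Y(Ω₂)=0.15272 - 0.48077j
  term(m=-1) = 0.00727 + 0.01453j   from Y*(Ω₁)=-0.05882 + 0.34722j, Y(Ω₂)=0.03722 - 0.02723j
  term(m=+0) = 0.13778 + 0.00000j   from Y*(Ω₁)=-0.29048 + 0.00000j, Y(Ω₂)=-0.47431 + 0.00000j
  term(m=+1) = 0.00727 - 0.01453j   from Y*(Ω₁)=0.05882 + 0.34722j, Y(Ω₂)=-0.03722 - 0.02723j
  term(m=+2) = -0.04880 - 0.06511j   from Y*(Ω₁)=-0.15231 + 0.05312j, Y(Ω₂)=0.15272 + 0.48077j
  term(m=+3) = 0.23053 - 0.04180j   from Y*(Ω₁)=0.23563 + 0.42784j, Y(Ω₂)=0.15272 - 0.45471j
  term(m=+4) = -0.03131 + 0.10710j   from Y*(Ω₁)=0.33663 - 0.26737j, Y(Ω₂)=-0.21198 + 0.14979j
  term(m=+5) = -0.01621 - 0.01505j   from Y*(Ω₁)=-0.17149 - 0.15402j, Y(Ω₂)=0.09594 + 0.00158j
  term(m=+6) = 0.00202 - 0.00076j   from Y*(Ω₁)=-0.04535 + 0.07170j, Y(Ω₂)=-0.02028 - 0.01536j
  term(m=+7) = -0.00001 + 0.00010j   from Y*(Ω₁)=0.01991 + 0.00833j, Y(Ω₂)=0.00137 + 0.00456j
  term(m=+8) = -0.00000 - 0.00000j   from Y*(Ω₁)=0.00077 - 0.00332j, Y(Ω₂)=0.00019 - 0.00053j
Σ over m = 0.42474 + 0.00000j; ×(4π/17) → 0.31397 + 0.00000j. Real part: 0.313969

0.313969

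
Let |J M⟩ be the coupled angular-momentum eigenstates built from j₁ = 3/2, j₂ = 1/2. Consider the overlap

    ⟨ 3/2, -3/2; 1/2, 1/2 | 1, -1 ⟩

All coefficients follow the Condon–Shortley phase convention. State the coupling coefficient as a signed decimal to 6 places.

-0.866025

triangle: 1!*2!*0!/4! = 2/24
(j±m)!: 0!*3!*1!*0!*0!*2! = 12
prefactor² = (2J+1)*Δ*N² = 3
  k=1: −1/(1!*0!*2!*0!*0!*0!) = -1/2
Σ = -1/2  ⇒  CG² = 3*(-1/2)² = 3/4
CG = −√(3/4) = -0.866025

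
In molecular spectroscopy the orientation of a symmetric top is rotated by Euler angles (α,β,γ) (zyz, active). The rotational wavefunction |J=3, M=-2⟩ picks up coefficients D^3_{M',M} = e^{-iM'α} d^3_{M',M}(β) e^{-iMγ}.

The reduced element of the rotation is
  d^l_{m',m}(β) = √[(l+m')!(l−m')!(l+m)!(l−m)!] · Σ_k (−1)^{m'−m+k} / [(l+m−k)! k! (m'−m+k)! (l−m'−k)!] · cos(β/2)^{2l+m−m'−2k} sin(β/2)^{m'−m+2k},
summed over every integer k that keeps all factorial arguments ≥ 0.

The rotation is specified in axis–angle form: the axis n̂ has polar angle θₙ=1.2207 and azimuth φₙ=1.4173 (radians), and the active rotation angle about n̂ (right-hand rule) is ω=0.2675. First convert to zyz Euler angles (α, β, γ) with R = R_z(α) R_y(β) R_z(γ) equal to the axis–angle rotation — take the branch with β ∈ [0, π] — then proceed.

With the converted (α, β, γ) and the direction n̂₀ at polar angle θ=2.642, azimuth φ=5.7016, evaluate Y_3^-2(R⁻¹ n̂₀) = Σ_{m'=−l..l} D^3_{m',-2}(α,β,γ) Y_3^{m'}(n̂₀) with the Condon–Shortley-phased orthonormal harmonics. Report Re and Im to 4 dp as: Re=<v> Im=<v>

Re=-0.1639 Im=-0.2971

Axis–angle → zyz. n̂ = (sinθₙcosφₙ, sinθₙsinφₙ, cosθₙ) = (+0.143620, +0.928295, +0.342988), ω = 0.2675.
R = I cosω + sinω [n̂]ₓ + (1−cosω) n̂n̂ᵀ gives
  R = [+0.965168, -0.085917, +0.247120; +0.095401, +0.995082, -0.026638; -0.243616, +0.049286, +0.968619]
β = atan2(√(R₁₃²+R₂₃²), R₃₃) = 0.251185; α = atan2(R₂₃, R₁₃) mod 2π = 6.175806; γ = atan2(R₃₂, −R₃₁) mod 2π = 0.199614
Need the full column D^3_{m',-2} for m'=−3..3 at α=6.1758, β=0.2512, γ=0.1996.
cos(β/2)=0.992124, sin(β/2)=0.125262
d^3_{-3,-2}: single k=1 term ⇒ +0.294934;  D = +0.294058+0.022714i
d^3_{-2,-2}: k∈[0..1] ⇒ +0.953663 -0.076011 = +0.877652;  D = +0.862761+0.160984i
d^3_{-1,-2}: k∈[0..1] ⇒ -0.380759 +0.012139 = -0.368619;  D = -0.353032-0.106060i
d^3_{0,-2}: k∈[0..1] ⇒ +0.083266 -0.001327 = +0.081938;  D = +0.075495+0.031850i
d^3_{1,-2}: k∈[0..1] ⇒ -0.012139 +0.000097 = -0.012042;  D = -0.010530-0.005843i
d^3_{2,-2}: k∈[0..1] ⇒ +0.001212 -0.000004 = +0.001208;  D = +0.000987+0.000696i
d^3_{3,-2}: single k=0 term ⇒ -0.000075;  D = -0.000056-0.000049i
Y_3^{m'}(θ=2.642,φ=5.7016) and Σ D·Y over m':
  (+0.2941+0.0227i)·(-0.0079+0.0452i)  (+0.8628+0.1610i)·(-0.0816-0.1890i)  (-0.3530-0.1061i)·(+0.3690+0.2426i)  (+0.0755+0.0318i)·(-0.2792+0.0000i)  (-0.0105-0.0058i)·(-0.3690+0.2426i)  (+0.0010+0.0007i)·(-0.0816+0.1890i)  (-0.0001-0.0000i)·(+0.0079+0.0452i)
Y_3^-2(R⁻¹ n̂) = -0.163885-0.297063i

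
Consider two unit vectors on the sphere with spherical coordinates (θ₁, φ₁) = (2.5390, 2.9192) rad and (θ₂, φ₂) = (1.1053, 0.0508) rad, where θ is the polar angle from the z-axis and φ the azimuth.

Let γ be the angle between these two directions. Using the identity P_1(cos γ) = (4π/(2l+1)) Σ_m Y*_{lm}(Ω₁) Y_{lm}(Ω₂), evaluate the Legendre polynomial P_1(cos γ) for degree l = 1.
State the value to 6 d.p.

-0.857498

Summing Y*_{l m}(θ₁,φ₁)·Y_{l m}(θ₂,φ₂) over m ∈ [−1, 1]; prefactor 4π/(2·1+1) = 4.188790:
  m=-1: Y*=-0.19100 + 0.04319j  Y=0.30833 - 0.01568j  product -0.05821 + 0.01631j
  m=+0: Y*=-0.40254 + 0.00000j  Y=0.21932 + 0.00000j  product -0.08828 + 0.00000j
  m=+1: Y*=0.19100 + 0.04319j  Y=-0.30833 - 0.01568j  product -0.05821 - 0.01631j
Total Σ_m = -0.20471 + 0.00000j. Multiply by 4.188790: -0.85750 + 0.00000j. P_1(cos γ) = -0.857498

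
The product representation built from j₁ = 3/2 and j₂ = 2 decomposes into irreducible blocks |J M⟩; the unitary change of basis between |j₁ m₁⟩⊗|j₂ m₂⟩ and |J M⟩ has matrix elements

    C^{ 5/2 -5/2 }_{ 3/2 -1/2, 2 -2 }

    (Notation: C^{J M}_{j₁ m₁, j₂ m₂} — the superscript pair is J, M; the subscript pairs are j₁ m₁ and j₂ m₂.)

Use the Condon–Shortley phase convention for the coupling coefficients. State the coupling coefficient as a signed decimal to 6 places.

triangle: 1!×2!×3!/7! = 12/5040
(j±m)!: 1!×2!×0!×4!×0!×5! = 5760
prefactor² = (2J+1)×Δ×N² = 576/7
  k=0: +1/(0!×1!×2!×0!×0!×3!) = 1/12
Σ = 1/12  ⇒  CG² = 576/7×(1/12)² = 4/7
CG = +√(4/7) = +0.755929

+0.755929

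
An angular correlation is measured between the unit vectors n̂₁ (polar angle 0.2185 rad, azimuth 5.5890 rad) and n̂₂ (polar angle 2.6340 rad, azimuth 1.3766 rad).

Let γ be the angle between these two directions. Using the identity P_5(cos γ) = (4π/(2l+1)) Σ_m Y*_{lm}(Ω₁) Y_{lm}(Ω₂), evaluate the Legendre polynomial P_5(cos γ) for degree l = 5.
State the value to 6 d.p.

0.017146

Expand P_5 via completeness: Σ_{m} conj(Y_{5,m}) at Ω₁ times Y_{5,m} at Ω₂ —
  m=-5: (-0.00021 + 0.00007j) × (0.01040 - 0.00711j) = -0.00000 + 0.00000j  (running Σ = -0.00000 + 0.00000j)
  m=-4: (-0.00296 - 0.00113j) × (-0.05106 - 0.05019j) = 0.00009 + 0.00021j  (running Σ = 0.00009 + 0.00021j)
  m=-3: (-0.01307 - 0.02328j) × (-0.12839 + 0.19486j) = 0.00621 + 0.00044j  (running Σ = 0.00631 + 0.00065j)
  m=-2: (0.02622 - 0.14212j) × (0.41818 + 0.17111j) = 0.03528 - 0.05495j  (running Σ = 0.04159 - 0.05430j)
  m=-1: (0.35915 - 0.29895j) × (0.07681 - 0.39056j) = -0.08917 - 0.16323j  (running Σ = -0.04758 - 0.21753j)
  m=0: (0.62882 + 0.00000j) × (0.17520 + 0.00000j) = 0.11017 + 0.00000j  (running Σ = 0.06259 - 0.21753j)
  m=1: (-0.35915 - 0.29895j) × (-0.07681 - 0.39056j) = -0.08917 + 0.16323j  (running Σ = -0.02658 - 0.05430j)
  m=2: (0.02622 + 0.14212j) × (0.41818 - 0.17111j) = 0.03528 + 0.05495j  (running Σ = 0.00870 + 0.00065j)
  m=3: (0.01307 - 0.02328j) × (0.12839 + 0.19486j) = 0.00621 - 0.00044j  (running Σ = 0.01492 + 0.00021j)
  m=4: (-0.00296 + 0.00113j) × (-0.05106 + 0.05019j) = 0.00009 - 0.00021j  (running Σ = 0.01501 + 0.00000j)
  m=5: (0.00021 + 0.00007j) × (-0.01040 - 0.00711j) = -0.00000 - 0.00000j  (running Σ = 0.01501 + 0.00000j)
Accumulated sum 0.01501 + 0.00000j; after 4π/(2l+1) scaling, 0.01715 + 0.00000j ⇒ P_5 = 0.017146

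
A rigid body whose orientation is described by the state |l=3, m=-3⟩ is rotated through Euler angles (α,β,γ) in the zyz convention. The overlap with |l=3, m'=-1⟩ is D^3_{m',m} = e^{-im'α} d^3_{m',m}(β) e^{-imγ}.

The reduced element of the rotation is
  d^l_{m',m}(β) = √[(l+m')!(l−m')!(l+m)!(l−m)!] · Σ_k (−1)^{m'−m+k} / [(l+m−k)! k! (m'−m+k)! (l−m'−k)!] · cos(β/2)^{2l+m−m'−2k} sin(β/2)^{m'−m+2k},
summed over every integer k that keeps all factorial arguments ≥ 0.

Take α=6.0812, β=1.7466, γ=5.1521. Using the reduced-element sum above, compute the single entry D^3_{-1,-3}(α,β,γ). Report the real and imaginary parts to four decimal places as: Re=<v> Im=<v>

Re=-0.3481 Im=0.1697

D^3_{-1,-3}(6.0812,1.7466,5.1521) = e^{-i·-1·6.0812}·d^3_{-1,-3}(1.7466)·e^{-i·-3·5.1521}. Compute d first:
Half-angle: c=0.642301, s=0.766453. N=√(2·24·1·720)=185.903201
The bounds max(0,m−m')=0 and min(l+m,l−m')=0 give 1 term
  k=0: (−1)^2·185.9032/(48)·0.6423^4·0.7665^2 = +0.387231
d^3_{-1,-3}(1.7466) = +0.387231
Phases: e^{-i·(-1)·6.0812}=+0.979670-0.200615i, e^{-i·(-3)·5.1521}=-0.968500+0.249015i ⇒ D=-0.348064+0.169703i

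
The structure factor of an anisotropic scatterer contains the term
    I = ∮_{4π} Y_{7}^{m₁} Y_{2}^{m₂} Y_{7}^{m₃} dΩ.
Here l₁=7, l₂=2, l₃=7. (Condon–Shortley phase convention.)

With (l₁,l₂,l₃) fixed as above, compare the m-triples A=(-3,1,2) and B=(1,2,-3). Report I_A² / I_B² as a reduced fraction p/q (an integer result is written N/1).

Shared (l₁,l₂,l₃)=(7,2,7): N and (l;000)² cancel in I_A²/I_B².
A: Δ = 2!·12!·2!/17! = 1/185640; Racah Σ t=1..2: t=1:−1/4354560 t=2:+1/1935360 = 1/3483648; ⇒ 3j(7 2 7; -3 1 2)² = 125/12376, sgn -1
B: Δ = 2!·12!·2!/17! = 1/185640; Racah Σ t=2..2: t=2:+1/3870720 = 1/3870720; ⇒ 3j(7 2 7; 1 2 -3)² = 135/6188, sgn +1
I_A²/I_B² = (125/12376)/(135/6188) = 25/54

25/54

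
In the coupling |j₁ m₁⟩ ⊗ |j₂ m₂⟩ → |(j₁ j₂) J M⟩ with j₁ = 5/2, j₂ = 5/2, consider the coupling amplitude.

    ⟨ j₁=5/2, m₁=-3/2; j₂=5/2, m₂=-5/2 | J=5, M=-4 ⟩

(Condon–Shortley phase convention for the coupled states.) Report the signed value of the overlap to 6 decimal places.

j₁+j₂−J=0  J+j₁−j₂=5  J−j₁+j₂=5  j₁+j₂+J+1=11
(j₁±m₁, j₂±m₂, J±M) = (1,4,0,5,1,9)
P² = 4147200
sum k=0..0:
  [0] +1/2880 = 1/2880
S = 1/2880
C² = P²·S² = 1/2 ; C = +0.707107

+√(1/2) = +0.707107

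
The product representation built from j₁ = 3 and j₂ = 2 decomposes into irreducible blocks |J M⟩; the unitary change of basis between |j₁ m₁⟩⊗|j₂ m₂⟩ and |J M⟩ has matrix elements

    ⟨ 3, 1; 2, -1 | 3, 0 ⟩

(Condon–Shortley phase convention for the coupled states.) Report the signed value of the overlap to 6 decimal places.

j₁+j₂−J=2  J+j₁−j₂=4  J−j₁+j₂=2  j₁+j₂+J+1=9
(j₁±m₁, j₂±m₂, J±M) = (4,2,1,3,3,3)
P² = 96/5
sum k=0..1:
  [0] +1/8 = 1/8
  [1] −1/12 = -1/12
S = 1/24
C² = P²·S² = 1/30 ; C = +0.182574

+√(1/30) ≈ +0.182574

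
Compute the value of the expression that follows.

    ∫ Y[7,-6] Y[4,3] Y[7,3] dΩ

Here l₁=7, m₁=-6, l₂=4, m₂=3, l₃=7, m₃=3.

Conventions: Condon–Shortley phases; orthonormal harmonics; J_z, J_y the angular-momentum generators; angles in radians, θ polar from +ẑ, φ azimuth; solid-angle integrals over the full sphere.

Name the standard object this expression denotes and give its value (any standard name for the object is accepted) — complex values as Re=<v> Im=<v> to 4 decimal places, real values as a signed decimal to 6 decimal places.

Gaunt coefficient, -0.148484

This is a Gaunt coefficient — the integral of a triple product of spherical harmonics over the sphere.
Checks pass: Σm=0; 18 even; l₃=7∈[3,11].
(2·7+1)(2·4+1)(2·7+1) = 2025
Δ: 4! 10! 4! / 19! → 1/58198140
sum: t=0:+1/17418240 t=1:−1/622080 t=2:+1/230400 t=3:−1/622080 t=4:+1/17418240 = 1/806400
3j²(7 4 7; 0 0 0) = Δ·Π!·Σ² = 2268/230945  (sign -1)
sum: t=3:−1/522547200 t=4:+1/52254720 = 1/58060800
3j²(7 4 7; -6 3 3) = Δ·Π!·Σ² = 9/646  (sign +1)
combine: 4πI² = 2025·2268/230945·9/646 = 4133430/14919047
take √, sign -1: I = -0.14848406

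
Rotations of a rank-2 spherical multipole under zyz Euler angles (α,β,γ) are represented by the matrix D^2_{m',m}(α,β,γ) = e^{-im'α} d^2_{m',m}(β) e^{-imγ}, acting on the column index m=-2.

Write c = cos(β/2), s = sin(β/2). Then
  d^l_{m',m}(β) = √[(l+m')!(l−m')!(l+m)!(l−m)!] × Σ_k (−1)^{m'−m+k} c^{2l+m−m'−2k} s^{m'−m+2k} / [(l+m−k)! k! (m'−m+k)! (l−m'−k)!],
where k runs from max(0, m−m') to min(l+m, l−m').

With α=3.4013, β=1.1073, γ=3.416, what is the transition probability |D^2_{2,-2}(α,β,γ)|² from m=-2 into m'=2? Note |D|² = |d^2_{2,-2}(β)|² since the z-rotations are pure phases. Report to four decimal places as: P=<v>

Split into d^2_{2,-2}(β=1.1073) × two z-phases.
c=cos(1.107300/2)=0.850611, s=sin(1.107300/2)=0.525795; N=√[24·1·1·24]=24.000000
k: max(0,(-2)−(2))=0 … min(2+(-2),2−(2))=0
  k=0: (−1)^4·24.0000/(24)·0.8506^0·0.5258^4 = +0.076431
d^2_{2,-2}(1.1073) = +0.076431
|D^2_{2,-2}|² = |d^2_{2,-2}(β)|² = (+0.076431)² = 0.005842 (the z-rotation phases have unit modulus)

P=0.0058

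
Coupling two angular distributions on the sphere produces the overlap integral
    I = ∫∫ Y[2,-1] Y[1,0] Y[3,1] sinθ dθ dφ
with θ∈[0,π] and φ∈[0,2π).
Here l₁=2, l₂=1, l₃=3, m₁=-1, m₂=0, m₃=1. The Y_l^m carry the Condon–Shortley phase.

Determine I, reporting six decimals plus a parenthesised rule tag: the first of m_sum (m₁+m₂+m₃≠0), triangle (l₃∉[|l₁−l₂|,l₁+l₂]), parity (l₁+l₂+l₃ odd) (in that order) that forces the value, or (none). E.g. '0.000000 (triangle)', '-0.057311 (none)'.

-0.233597 (none)

Rules hold: Σm=0, L=6 even, 1≤3≤3.
N = 5·3·7 = 105
Δ = 0!·4!·2!/7! = 1/105
Racah Σ t=0..0: t=0:+1/4 = 1/4
⇒ 3j(2 1 3; 0 0 0)² = 3/35, sgn -1
Racah Σ t=0..0: t=0:+1/6 = 1/6
⇒ 3j(2 1 3; -1 0 1)² = 8/105, sgn +1
4πI² = N·(3j₀)²·(3jₘ)² = 24/35
I = -1·√(0.685714/4π) = -0.23359668
No selection rule forces the value: the integral is nonzero (none).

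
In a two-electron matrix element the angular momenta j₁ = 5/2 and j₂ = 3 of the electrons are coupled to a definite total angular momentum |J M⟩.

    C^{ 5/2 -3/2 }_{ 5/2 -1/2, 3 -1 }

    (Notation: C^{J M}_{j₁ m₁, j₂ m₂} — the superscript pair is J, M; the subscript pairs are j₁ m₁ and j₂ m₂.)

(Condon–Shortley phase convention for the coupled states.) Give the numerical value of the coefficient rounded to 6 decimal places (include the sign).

triangle: 3!×2!×3!/9! = 72/362880
(j±m)!: 2!×3!×2!×4!×1!×4! = 13824
prefactor² = (2J+1)×Δ×N² = 576/35
  k=1: −1/(1!×2!×2!×1!×0!×2!) = -1/8
  k=2: +1/(2!×1!×1!×0!×1!×3!) = 1/12
Σ = -1/24  ⇒  CG² = 576/35×(-1/24)² = 1/35
CG = −√(1/35) = -0.169031

-0.169031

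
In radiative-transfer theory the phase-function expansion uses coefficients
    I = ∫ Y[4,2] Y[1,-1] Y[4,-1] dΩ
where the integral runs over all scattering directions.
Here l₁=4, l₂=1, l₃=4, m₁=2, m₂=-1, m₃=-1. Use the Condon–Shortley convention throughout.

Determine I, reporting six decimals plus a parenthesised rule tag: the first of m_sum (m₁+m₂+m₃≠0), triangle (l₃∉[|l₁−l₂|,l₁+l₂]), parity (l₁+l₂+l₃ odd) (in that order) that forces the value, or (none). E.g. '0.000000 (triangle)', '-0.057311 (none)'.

0.000000 (parity)

L=9 odd ⇒ parity kills the (l;000) factor ⇒ I = 0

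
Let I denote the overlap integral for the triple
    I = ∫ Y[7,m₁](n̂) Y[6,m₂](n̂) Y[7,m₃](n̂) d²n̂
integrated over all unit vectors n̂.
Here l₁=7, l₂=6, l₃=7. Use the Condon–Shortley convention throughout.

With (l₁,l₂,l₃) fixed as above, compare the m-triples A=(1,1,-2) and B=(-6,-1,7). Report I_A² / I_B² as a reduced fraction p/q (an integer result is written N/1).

13125/20449

Shared (l₁,l₂,l₃)=(7,6,7): N and (l;000)² cancel in I_A²/I_B².
A: Δ = 6!·8!·6!/21! = 1/2444321880; Racah Σ t=1..6: t=1:−1/62208000 t=2:+1/3317760 t=3:−1/1244160 t=4:+1/2488320 t=5:−1/29030400 t=6:+1/3483648000 = -1/6635520; ⇒ 3j(7 6 7; 1 1 -2)² = 2625/369512, sgn +1
B: Δ = 6!·8!·6!/21! = 1/2444321880; Racah Σ t=5..5: t=5:−1/3483648000 = -1/3483648000; ⇒ 3j(7 6 7; -6 -1 7)² = 143/12920, sgn -1
I_A²/I_B² = (2625/369512)/(143/12920) = 13125/20449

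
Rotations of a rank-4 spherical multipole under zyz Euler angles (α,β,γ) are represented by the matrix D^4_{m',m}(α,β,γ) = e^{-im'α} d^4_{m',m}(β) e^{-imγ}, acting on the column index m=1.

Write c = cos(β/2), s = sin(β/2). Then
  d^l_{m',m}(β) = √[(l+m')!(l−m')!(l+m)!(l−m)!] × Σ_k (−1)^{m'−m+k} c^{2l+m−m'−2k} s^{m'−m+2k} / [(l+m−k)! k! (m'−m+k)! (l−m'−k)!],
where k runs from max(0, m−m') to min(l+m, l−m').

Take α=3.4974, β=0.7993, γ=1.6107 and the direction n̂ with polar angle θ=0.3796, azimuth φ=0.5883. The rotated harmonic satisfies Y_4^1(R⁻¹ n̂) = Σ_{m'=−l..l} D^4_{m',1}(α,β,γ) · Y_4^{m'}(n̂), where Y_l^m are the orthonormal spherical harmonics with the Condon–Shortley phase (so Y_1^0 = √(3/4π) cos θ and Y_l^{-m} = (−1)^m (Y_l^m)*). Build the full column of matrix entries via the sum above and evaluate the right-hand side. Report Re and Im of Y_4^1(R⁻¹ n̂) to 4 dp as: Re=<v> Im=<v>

Need the full column D^4_{m',1} for m'=−4..4 at α=3.4974, β=0.7993, γ=1.6107.
cos(β/2)=0.921197, sin(β/2)=0.389096
d^4_{-4,1}: single k=5 term ⇒ +0.052172;  D = +0.051258-0.009723i
d^4_{-3,1}: k∈[4..5] ⇒ +0.218352 -0.023373 = +0.194979;  D = -0.166905+0.100793i
d^4_{-2,1}: k∈[3..5] ⇒ +0.552648 -0.147893 +0.005277 = +0.410032;  D = +0.255173-0.320955i
d^4_{-1,1}: k∈[2..5] ⇒ +0.925186 -0.495175 +0.044171 -0.000525 = +0.473657;  D = -0.147154+0.450219i
d^4_{0,1}: k∈[1..4] ⇒ +0.979580 -1.048575 +0.187072 -0.005562 = +0.112514;  D = -0.004489-0.112425i
d^4_{1,1}: k∈[0..3] ⇒ +0.518586 -1.387779 +0.495175 -0.029447 = -0.403466;  D = -0.155522-0.372287i
d^4_{2,1}: k∈[0..2] ⇒ -0.929312 +0.828971 -0.098595 = -0.198936;  D = +0.135823+0.145353i
d^4_{3,1}: k∈[0..1] ⇒ +0.734344 -0.218352 = +0.515992;  D = +0.461558+0.230677i
d^4_{4,1}: single k=0 term ⇒ -0.292434;  D = +0.290740+0.031424i
Y_4^{m'}(θ=0.3796,φ=0.5883) and Σ D·Y over m':
  (+0.0513-0.0097i)·(-0.0059-0.0059i)  (-0.1669+0.1008i)·(-0.0114-0.0580i)  (+0.2552-0.3210i)·(+0.0889-0.2137i)  (-0.1472+0.4502i)·(+0.4116-0.2746i)  (-0.0045-0.1124i)·(+0.3351+0.0000i)  (-0.1555-0.3723i)·(-0.4116-0.2746i)  (+0.1358+0.1454i)·(+0.0889+0.2137i)  (+0.4616+0.2307i)·(+0.0114-0.0580i)  (+0.2907+0.0314i)·(-0.0059+0.0059i)
Y_4^1(R⁻¹ n̂) = -0.017399+0.328547i

Re=-0.0174 Im=0.3285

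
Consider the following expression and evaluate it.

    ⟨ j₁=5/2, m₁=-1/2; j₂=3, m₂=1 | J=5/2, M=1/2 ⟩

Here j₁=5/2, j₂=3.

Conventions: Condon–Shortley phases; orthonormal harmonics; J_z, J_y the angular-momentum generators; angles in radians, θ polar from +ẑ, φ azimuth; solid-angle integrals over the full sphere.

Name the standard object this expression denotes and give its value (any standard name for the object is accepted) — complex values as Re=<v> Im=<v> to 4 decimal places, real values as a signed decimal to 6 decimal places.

This is a Clebsch–Gordan (vector-coupling) coefficient.
√[6·3!2!3!/9! · 2!3!4!2!3!2!] = √(288/35)
  +(−1)^1/∏(1,2,2,3,0,0)! = -1/24  (running -1/24)
  +(−1)^2/∏(2,1,1,2,1,1)! = 1/4  (running 5/24)
  +(−1)^3/∏(3,0,0,1,2,2)! = -1/24  (running 1/6)
⟨..|..⟩ = √(288/35)·(1/6) = +0.478091

Clebsch–Gordan coefficient, +√(8/35) ≈ +0.478091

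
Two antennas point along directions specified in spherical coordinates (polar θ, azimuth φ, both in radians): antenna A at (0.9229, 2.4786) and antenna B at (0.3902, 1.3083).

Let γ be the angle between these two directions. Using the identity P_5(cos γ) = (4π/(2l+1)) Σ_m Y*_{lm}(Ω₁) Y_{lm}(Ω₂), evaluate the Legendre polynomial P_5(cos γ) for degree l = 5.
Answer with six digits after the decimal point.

-0.324566

Summing Y*_{l m}(θ₁,φ₁)·Y_{l m}(θ₂,φ₂) over m ∈ [−5, 5]; prefactor 4π/(2·5+1) = 1.142397:
  m=-5: (0.147347, -0.025805) × (0.003573, -0.000944) = (0.000502, -0.000231)  (running Σ = (0.000502, -0.000231))
  m=-4: (-0.315976, -0.168384) × (0.014139, 0.024648) = (-0.000317, -0.010169)  (running Σ = (0.000185, -0.010400))
  m=-3: (0.162238, 0.365076) × (-0.090357, 0.089980) = (-0.047509, -0.018389)  (running Σ = (-0.047324, -0.028789))
  m=-2: (0.014606, -0.058467) × (-0.307293, -0.177987) = (-0.014895, 0.015367)  (running Σ = (-0.062219, -0.013422))
  m=-1: (0.264336, -0.206423) × (0.138732, -0.516317) = (-0.069908, -0.165119)  (running Σ = (-0.132127, -0.178541))
  m=0: (-0.150914, -0.000000) × (0.131577, 0.000000) = (-0.019857, -0.000000)  (running Σ = (-0.151983, -0.178541))
  m=1: (-0.264336, -0.206423) × (-0.138732, -0.516317) = (-0.069908, 0.165119)  (running Σ = (-0.221891, -0.013422))
  m=2: (0.014606, 0.058467) × (-0.307293, 0.177987) = (-0.014895, -0.015367)  (running Σ = (-0.236786, -0.028789))
  m=3: (-0.162238, 0.365076) × (0.090357, 0.089980) = (-0.047509, 0.018389)  (running Σ = (-0.284295, -0.010400))
  m=4: (-0.315976, 0.168384) × (0.014139, -0.024648) = (-0.000317, 0.010169)  (running Σ = (-0.284612, -0.000231))
  m=5: (-0.147347, -0.025805) × (-0.003573, -0.000944) = (0.000502, 0.000231)  (running Σ = (-0.284110, 0.000000))
Total Σ_m = (-0.284110, 0.000000). Multiply by 1.142397: (-0.324566, 0.000000). P_5(cos γ) = -0.324566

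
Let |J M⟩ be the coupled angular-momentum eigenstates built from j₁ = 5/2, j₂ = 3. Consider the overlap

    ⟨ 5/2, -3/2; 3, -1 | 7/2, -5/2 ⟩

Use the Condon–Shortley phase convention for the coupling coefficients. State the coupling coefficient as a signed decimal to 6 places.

triangle: 2!·3!·4!/10! = 288/3628800
(j±m)!: 1!·4!·2!·4!·1!·6! = 829440
prefactor² = (2J+1)·Δ·N² = 18432/35
  k=1: −1/(1!·1!·3!·1!·0!·3!) = -1/36
  k=2: +1/(2!·0!·2!·0!·1!·4!) = 1/96
Σ = -5/288  ⇒  CG² = 18432/35·(-5/288)² = 10/63
CG = −√(10/63) = -0.398410

−√(10/63) = -0.398410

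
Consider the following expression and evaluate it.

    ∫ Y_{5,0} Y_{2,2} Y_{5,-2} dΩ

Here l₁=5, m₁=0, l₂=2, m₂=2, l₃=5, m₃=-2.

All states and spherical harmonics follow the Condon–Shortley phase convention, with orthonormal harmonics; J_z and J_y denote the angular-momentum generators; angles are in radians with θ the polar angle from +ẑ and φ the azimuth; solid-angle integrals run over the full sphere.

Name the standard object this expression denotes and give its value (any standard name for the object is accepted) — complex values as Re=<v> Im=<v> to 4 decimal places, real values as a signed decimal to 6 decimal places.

This is a Gaunt coefficient — the integral of a triple product of spherical harmonics over the sphere.
Rules hold: Σm=0, L=12 even, 3≤5≤7.
N = 11·5·11 = 605
Δ = 2!·8!·2!/13! = 1/38610
Racah Σ t=0..2: t=0:+1/2880 t=1:−1/576 t=2:+1/2880 = -1/960
⇒ 3j(5 2 5; 0 0 0)² = 10/429, sgn +1
Racah Σ t=2..2: t=2:+1/2880 = 1/2880
⇒ 3j(5 2 5; 0 2 -2)² = 14/429, sgn -1
4πI² = N·(3j₀)²·(3jₘ)² = 700/1521
I = -1·√(0.460224/4π) = -0.19137248

Gaunt coefficient, -0.191372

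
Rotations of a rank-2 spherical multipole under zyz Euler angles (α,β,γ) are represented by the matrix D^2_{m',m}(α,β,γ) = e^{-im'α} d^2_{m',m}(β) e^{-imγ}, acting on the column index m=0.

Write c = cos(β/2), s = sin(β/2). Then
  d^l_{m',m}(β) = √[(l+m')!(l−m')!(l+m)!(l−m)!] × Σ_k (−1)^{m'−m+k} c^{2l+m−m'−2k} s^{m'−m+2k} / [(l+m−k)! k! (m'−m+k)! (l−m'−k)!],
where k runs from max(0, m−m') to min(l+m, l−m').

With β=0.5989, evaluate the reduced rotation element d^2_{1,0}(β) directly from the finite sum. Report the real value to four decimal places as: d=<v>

d^2_{1,0}(β=0.5989) via the finite sum:
c=cos(0.598900/2)=0.955499, s=sin(0.598900/2)=0.294995; N=√[6·1·2·2]=4.898979
Admissible k: 0..1 (factorial args all ≥0)
  k=0: (−1)^1·4.8990/(2)·0.9555^3·0.2950^1 = -0.630348
  k=1: (−1)^2·4.8990/(2)·0.9555^1·0.2950^3 = +0.060083
d^2_{1,0}(0.5989) = -0.630348 +0.060083 = -0.570265

d=-0.5703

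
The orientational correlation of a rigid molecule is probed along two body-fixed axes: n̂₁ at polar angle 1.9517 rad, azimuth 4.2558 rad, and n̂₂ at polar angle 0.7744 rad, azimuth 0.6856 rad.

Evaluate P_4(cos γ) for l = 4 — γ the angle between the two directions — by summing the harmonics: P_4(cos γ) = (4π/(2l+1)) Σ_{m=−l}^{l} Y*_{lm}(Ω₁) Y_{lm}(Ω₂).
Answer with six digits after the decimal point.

-0.022914

Summing Y*_{l m}(θ₁,φ₁)·Y_{l m}(θ₂,φ₂) over m ∈ [−4, 4]; prefactor 4π/(2·4+1) = 1.396263:
  m=-4: (-0.08308 - 0.31799j) × (-0.09750 - 0.04113j) = -0.00498 + 0.03442j  (running Σ = -0.00498 + 0.03442j)
  m=-3: (-0.36477 - 0.07433j) × (-0.14291 - 0.27053j) = 0.03202 + 0.10931j  (running Σ = 0.02704 + 0.14373j)
  m=-2: (0.00574 - 0.00743j) × (0.08358 - 0.41318j) = -0.00259 - 0.00299j  (running Σ = 0.02445 + 0.14074j)
  m=-1: (-0.14631 - 0.29786j) × (0.10562 - 0.08639j) = -0.04119 - 0.01882j  (running Σ = -0.01673 + 0.12192j)
  m=0: (-0.05053 + 0.00000j) × (-0.33754 + 0.00000j) = 0.01705 + 0.00000j  (running Σ = 0.00032 + 0.12192j)
  m=1: (0.14631 - 0.29786j) × (-0.10562 - 0.08639j) = -0.04119 + 0.01882j  (running Σ = -0.04086 + 0.14074j)
  m=2: (0.00574 + 0.00743j) × (0.08358 + 0.41318j) = -0.00259 + 0.00299j  (running Σ = -0.04345 + 0.14373j)
  m=3: (0.36477 - 0.07433j) × (0.14291 - 0.27053j) = 0.03202 - 0.10931j  (running Σ = -0.01143 + 0.03442j)
  m=4: (-0.08308 + 0.31799j) × (-0.09750 + 0.04113j) = -0.00498 - 0.03442j  (running Σ = -0.01641 + 0.00000j)
Σ over m = -0.01641 + 0.00000j; ×(4π/9) → -0.02291 + 0.00000j. Real part: -0.022914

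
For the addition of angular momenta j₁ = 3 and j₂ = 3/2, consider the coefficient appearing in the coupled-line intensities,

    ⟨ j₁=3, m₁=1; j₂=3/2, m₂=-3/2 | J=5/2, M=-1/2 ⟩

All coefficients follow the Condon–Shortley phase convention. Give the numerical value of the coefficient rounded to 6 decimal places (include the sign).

+√(27/70) = +0.621059

triangle: 2!*4!*1!/8! = 48/40320
(j±m)!: 4!*2!*0!*3!*2!*3! = 3456
prefactor² = (2J+1)*Δ*N² = 864/35
  k=0: +1/(0!*2!*2!*0!*2!*1!) = 1/8
Σ = 1/8  ⇒  CG² = 864/35*(1/8)² = 27/70
CG = +√(27/70) = +0.621059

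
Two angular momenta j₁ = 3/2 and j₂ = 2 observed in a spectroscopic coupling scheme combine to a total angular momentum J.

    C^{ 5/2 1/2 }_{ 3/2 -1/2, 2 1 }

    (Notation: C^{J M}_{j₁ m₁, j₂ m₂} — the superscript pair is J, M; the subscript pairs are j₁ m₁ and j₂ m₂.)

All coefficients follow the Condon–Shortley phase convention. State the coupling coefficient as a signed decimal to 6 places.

j₁+j₂−J=1  J+j₁−j₂=2  J−j₁+j₂=3  j₁+j₂+J+1=7
(j₁±m₁, j₂±m₂, J±M) = (1,2,3,1,3,2)
P² = 72/35
sum k=0..1:
  [0] +1/12 = 1/12
  [1] −1/2 = -1/2
S = -5/12
C² = P²·S² = 5/14 ; C = -0.597614

-0.597614  (= −√(5/14))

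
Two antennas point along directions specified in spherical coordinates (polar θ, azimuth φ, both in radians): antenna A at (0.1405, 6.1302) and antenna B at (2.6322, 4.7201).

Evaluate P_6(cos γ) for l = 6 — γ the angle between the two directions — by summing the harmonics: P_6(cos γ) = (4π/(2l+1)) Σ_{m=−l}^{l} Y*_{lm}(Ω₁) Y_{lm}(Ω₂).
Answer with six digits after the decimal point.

-0.398250

Expand P_6 via completeness: Σ_{m} conj(Y_{6,m}) at Ω₁ times Y_{6,m} at Ω₂ —
  term(m=-6) = (-0.000000, 0.000000)   from Y*(Ω₁)=(0.000002, -0.000003), Y(Ω₂)=(-0.006489, 0.000300)
  term(m=-5) = (-0.000003, -0.000002)   from Y*(Ω₁)=(0.000064, -0.000062), Y(Ω₂)=(-0.001553, -0.040258)
  term(m=-4) = (0.000160, -0.000120)   from Y*(Ω₁)=(0.001099, -0.000771), Y(Ω₂)=(0.148909, -0.004594)
  term(m=-3) = (0.002270, 0.004338)   from Y*(Ω₁)=(0.012361, -0.006108), Y(Ω₂)=(0.008213, 0.354975)
  term(m=-2) = (-0.045638, 0.015195)   from Y*(Ω₁)=(0.091792, -0.028996), Y(Ω₂)=(-0.499628, 0.007706)
  term(m=-1) = (-0.015290, -0.094327)   from Y*(Ω₁)=(0.412512, -0.063605), Y(Ω₂)=(-0.001765, -0.228936)
  term(m=+0) = (-0.294991, 0.000000)   from Y*(Ω₁)=(0.816803, -0.000000), Y(Ω₂)=(-0.361153, 0.000000)
  term(m=+1) = (-0.015290, 0.094327)   from Y*(Ω₁)=(-0.412512, -0.063605), Y(Ω₂)=(0.001765, -0.228936)
  term(m=+2) = (-0.045638, -0.015195)   from Y*(Ω₁)=(0.091792, 0.028996), Y(Ω₂)=(-0.499628, -0.007706)
  term(m=+3) = (0.002270, -0.004338)   from Y*(Ω₁)=(-0.012361, -0.006108), Y(Ω₂)=(-0.008213, 0.354975)
  term(m=+4) = (0.000160, 0.000120)   from Y*(Ω₁)=(0.001099, 0.000771), Y(Ω₂)=(0.148909, 0.004594)
  term(m=+5) = (-0.000003, 0.000002)   from Y*(Ω₁)=(-0.000064, -0.000062), Y(Ω₂)=(0.001553, -0.040258)
  term(m=+6) = (-0.000000, -0.000000)   from Y*(Ω₁)=(0.000002, 0.000003), Y(Ω₂)=(-0.006489, -0.000300)
Accumulated sum (-0.411992, 0.000000); after 4π/(2l+1) scaling, (-0.398250, 0.000000) ⇒ P_6 = -0.398250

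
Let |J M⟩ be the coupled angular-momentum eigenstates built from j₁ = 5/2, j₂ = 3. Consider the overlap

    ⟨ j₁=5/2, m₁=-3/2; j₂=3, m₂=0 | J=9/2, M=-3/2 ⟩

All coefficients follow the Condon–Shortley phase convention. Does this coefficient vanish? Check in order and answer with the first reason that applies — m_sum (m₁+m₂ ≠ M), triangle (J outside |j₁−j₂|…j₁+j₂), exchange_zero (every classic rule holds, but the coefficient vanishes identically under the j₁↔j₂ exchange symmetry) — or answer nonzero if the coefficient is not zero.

m-sum: m₁+m₂ = -3/2+0 = -3/2, M = -3/2  ✓
triangle: |j₁−j₂| = 1/2 ≤ J = 9/2 ≤ j₁+j₂ = 11/2  ✓
exchange: j₁≠j₂ or m₁≠m₂ — the exchange symmetry imposes no constraint here
value check: CG = −√(45/154) = -0.540562 ≠ 0

nonzero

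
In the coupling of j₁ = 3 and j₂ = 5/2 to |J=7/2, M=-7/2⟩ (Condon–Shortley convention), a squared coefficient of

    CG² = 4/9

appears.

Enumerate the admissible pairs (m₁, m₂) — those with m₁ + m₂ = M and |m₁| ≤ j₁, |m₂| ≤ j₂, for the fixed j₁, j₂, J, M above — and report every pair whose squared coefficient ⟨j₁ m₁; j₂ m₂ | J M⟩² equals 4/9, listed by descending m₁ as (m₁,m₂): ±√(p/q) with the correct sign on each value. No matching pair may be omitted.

(-2,-3/2): −√(4/9)

Admissible pairs with m₁+m₂ = M = -7/2: (-3,-1/2), (-2,-3/2), (-1,-5/2)
  (m₁,m₂)=(-1,-5/2): CG² = 2/9, CG = +√(2/9)
  (m₁,m₂)=(-2,-3/2): CG² = 4/9, CG = −√(4/9)   ← matches the target
  (m₁,m₂)=(-3,-1/2): CG² = 1/3, CG = +√(1/3)
Pairs with CG² = 4/9: (-2,-3/2): −√(4/9)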